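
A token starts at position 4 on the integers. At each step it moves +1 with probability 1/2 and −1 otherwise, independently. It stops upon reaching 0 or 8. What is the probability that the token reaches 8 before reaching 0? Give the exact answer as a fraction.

With a fair step, P(i) = ½P(i−1) + ½P(i+1) with P(0)=0, P(8)=1 has the linear solution P(i) = i/8.
P(4) = 4/8 = 1/2.

1/2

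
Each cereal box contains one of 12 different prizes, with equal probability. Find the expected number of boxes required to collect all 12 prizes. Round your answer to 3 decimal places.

37.239

After i distinct types are collected, each trial gives a new one with probability (12−i)/12, so the expected wait for the next new type is 12/(12−i).
E = 12/12 + 12/11 + 12/10 + 12/9 + 12/8 + 12/7 + 12/6 + 12/5 + 12/4 + 12/3 + 12/2 + 12/1 = 86021/2310 ≈ 37.239.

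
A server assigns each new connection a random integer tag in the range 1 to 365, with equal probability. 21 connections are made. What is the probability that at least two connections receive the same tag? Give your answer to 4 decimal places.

It's easier to compute the probability that all 21 are distinct.
P(all distinct) = 365/365 · 364/365 · ··· · 345/365 ≈ 0.5563.
So the probability of at least one match is 1 − 0.5563 = 0.4437.

0.4437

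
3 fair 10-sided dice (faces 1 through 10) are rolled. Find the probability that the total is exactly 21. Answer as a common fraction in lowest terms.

There are 10^3 = 1000 equally likely outcomes.
The number of ordered 3-tuples from {1,…,10} summing to 21 is 55.
P(sum = 21) = 55/1000 = 11/200.

11/200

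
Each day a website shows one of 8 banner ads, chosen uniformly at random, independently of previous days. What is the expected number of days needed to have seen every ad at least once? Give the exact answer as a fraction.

761/35

After i distinct types are collected, each trial gives a new one with probability (8−i)/8, so the expected wait for the next new type is 8/(8−i).
E = 8/8 + 8/7 + 8/6 + 8/5 + 8/4 + 8/3 + 8/2 + 8/1 = 761/35.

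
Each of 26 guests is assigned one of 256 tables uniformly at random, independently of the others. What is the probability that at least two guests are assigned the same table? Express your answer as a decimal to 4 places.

0.7312

It's easier to compute the probability that all 26 are distinct.
P(all distinct) = 256/256 · 255/256 · ··· · 231/256 ≈ 0.2688.
So the probability of at least one match is 1 − 0.2688 = 0.7312.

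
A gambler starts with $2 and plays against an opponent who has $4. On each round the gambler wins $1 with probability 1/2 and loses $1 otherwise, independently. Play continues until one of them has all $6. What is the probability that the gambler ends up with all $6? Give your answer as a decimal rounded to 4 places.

With a fair step, P(i) = ½P(i−1) + ½P(i+1) with P(0)=0, P(6)=1 has the linear solution P(i) = i/6.
P(2) = 2/6 = 1/3 ≈ 0.3333.

0.3333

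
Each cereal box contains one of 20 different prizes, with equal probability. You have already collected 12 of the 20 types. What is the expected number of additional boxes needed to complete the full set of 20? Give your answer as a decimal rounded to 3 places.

54.357

Starting from 12 distinct types, each trial gives a new one with probability (20−i)/20 when i types are held, so the wait for the next new type is 20/(20−i).
E = 20/8 + 20/7 + 20/6 + 20/5 + 20/4 + 20/3 + 20/2 + 20/1 = 761/14 ≈ 54.357.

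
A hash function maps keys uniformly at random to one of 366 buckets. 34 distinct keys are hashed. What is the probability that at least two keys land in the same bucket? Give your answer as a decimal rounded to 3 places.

It's easier to compute the probability that all 34 are distinct.
P(all distinct) = 366/366 · 365/366 · ··· · 333/366 ≈ 0.206.
So the probability of at least one match is 1 − 0.206 = 0.794.

0.794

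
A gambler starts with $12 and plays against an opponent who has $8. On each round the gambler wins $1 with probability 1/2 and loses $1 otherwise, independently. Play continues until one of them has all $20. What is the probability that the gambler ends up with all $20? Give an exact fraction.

3/5

With a fair step, P(i) = ½P(i−1) + ½P(i+1) with P(0)=0, P(20)=1 has the linear solution P(i) = i/20.
P(12) = 12/20 = 3/5.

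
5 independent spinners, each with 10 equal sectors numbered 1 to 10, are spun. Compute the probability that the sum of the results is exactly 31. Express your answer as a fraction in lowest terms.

There are 10^5 = 100000 equally likely outcomes.
The number of ordered 5-tuples from {1,…,10} summing to 31 is 5280.
P(sum = 31) = 5280/100000 = 33/625.

33/625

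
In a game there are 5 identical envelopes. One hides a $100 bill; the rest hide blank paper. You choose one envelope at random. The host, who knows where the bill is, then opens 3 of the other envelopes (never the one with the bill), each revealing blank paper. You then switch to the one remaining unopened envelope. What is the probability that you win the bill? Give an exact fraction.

4/5

Your original envelope holds the bill with probability 1/5, so the other 4 collectively hold it with probability 4/5.
The host can always find 3 empty envelopes to open, so the reveals don't change that 4/5; it is now spread over the 1 remaining unopened envelope.
P(win by switching) = (4/5) · (1/1) = 4/5.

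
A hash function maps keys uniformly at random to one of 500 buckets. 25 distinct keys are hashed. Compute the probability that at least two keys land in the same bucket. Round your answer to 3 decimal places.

0.457

It's easier to compute the probability that all 25 are distinct.
P(all distinct) = 500/500 · 499/500 · ··· · 476/500 ≈ 0.543.
So the probability of at least one match is 1 − 0.543 = 0.457.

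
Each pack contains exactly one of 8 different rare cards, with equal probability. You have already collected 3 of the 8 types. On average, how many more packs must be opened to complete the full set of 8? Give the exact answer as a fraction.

274/15

Starting from 3 distinct types, each trial gives a new one with probability (8−i)/8 when i types are held, so the wait for the next new type is 8/(8−i).
E = 8/5 + 8/4 + 8/3 + 8/2 + 8/1 = 274/15.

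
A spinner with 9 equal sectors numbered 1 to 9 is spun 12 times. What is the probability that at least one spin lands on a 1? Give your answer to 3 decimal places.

P(no spin lands on a 1) = (8/9)^12 ≈ 0.243.
P(at least one) = 1 − 0.243 = 0.757.

0.757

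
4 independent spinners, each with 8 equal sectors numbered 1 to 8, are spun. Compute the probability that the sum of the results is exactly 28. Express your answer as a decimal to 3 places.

0.009

There are 8^4 = 4096 equally likely outcomes.
The number of ordered 4-tuples from {1,…,8} summing to 28 is 35.
P(sum = 28) = 35/4096 ≈ 0.009.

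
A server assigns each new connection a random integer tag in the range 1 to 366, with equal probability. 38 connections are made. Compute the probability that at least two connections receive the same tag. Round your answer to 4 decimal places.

It's easier to compute the probability that all 38 are distinct.
P(all distinct) = 366/366 · 365/366 · ··· · 329/366 ≈ 0.1367.
So the probability of at least one match is 1 − 0.1367 = 0.8633.

0.8633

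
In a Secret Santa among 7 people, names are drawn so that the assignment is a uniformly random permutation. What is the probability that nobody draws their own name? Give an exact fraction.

This is the derangement probability: permutations of 7 with no fixed point.
D(7) = 7! · (1 − 1/1! + 1/2! − ··· + (−1)^7/7!) = 1854.
P = 1854/5040 = 103/280.

103/280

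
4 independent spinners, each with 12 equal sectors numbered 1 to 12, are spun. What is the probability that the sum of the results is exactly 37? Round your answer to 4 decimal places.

0.0176

There are 12^4 = 20736 equally likely outcomes.
The number of ordered 4-tuples from {1,…,12} summing to 37 is 364.
P(sum = 37) = 364/20736 = 91/5184 ≈ 0.0176.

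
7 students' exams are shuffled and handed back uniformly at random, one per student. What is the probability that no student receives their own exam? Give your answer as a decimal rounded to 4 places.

This is the derangement probability: permutations of 7 with no fixed point.
D(7) = 7! · (1 − 1/1! + 1/2! − ··· + (−1)^7/7!) = 1854.
P = 1854/5040 = 103/280 ≈ 0.3679.

0.3679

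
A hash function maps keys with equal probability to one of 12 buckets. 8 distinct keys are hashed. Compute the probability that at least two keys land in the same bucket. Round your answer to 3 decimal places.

0.954

It's easier to compute the probability that all 8 are distinct.
P(all distinct) = 12/12 · 11/12 · ··· · 5/12 ≈ 0.046.
So the probability of at least one match is 1 − 0.046 = 0.954.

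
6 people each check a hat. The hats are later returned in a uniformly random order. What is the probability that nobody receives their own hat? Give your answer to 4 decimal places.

This is the derangement probability: permutations of 6 with no fixed point.
D(6) = 6! · (1 − 1/1! + 1/2! − ··· + (−1)^6/6!) = 265.
P = 265/720 = 53/144 ≈ 0.3681.

0.3681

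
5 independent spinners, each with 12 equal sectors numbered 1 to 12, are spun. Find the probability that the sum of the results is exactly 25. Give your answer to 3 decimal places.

0.033

There are 12^5 = 248832 equally likely outcomes.
The number of ordered 5-tuples from {1,…,12} summing to 25 is 8151.
P(sum = 25) = 8151/248832 = 2717/82944 ≈ 0.033.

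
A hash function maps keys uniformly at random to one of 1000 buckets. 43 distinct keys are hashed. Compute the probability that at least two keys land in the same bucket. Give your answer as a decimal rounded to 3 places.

It's easier to compute the probability that all 43 are distinct.
P(all distinct) = 1000/1000 · 999/1000 · ··· · 958/1000 ≈ 0.400.
So the probability of at least one match is 1 − 0.400 = 0.600.

0.600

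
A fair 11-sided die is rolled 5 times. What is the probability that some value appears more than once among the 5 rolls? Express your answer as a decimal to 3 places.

P(all 5 different) = 11/11 · 10/11 · ··· · 7/11 ≈ 0.344.
P(at least two equal) = 1 − 0.344 = 0.656.

0.656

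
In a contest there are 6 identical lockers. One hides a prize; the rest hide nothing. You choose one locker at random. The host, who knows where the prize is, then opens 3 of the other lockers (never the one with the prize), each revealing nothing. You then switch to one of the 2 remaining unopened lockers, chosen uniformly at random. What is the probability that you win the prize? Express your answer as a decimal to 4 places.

Your original locker holds the prize with probability 1/6, so the other 5 collectively hold it with probability 5/6.
The host can always find 3 empty lockers to open, so the reveals don't change that 5/6; it is now spread over the 2 remaining unopened lockers.
P(win by switching) = (5/6) · (1/2) = 5/12 ≈ 0.4167.

0.4167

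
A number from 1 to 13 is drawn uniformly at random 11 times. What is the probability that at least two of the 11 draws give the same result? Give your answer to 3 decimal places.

P(all 11 different) = 13/13 · 12/13 · ··· · 3/13 ≈ 0.002.
P(at least two equal) = 1 − 0.002 = 0.998.

0.998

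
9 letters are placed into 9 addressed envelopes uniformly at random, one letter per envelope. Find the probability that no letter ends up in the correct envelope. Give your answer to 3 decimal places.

0.368

This is the derangement probability: permutations of 9 with no fixed point.
D(9) = 9! · (1 − 1/1! + 1/2! − ··· + (−1)^9/9!) = 133496.
P = 133496/362880 = 16687/45360 ≈ 0.368.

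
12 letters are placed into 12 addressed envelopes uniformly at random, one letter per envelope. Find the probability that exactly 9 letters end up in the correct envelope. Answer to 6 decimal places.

Choose which 9 of the 12 are fixed: C(12,9) = 220 ways.
The remaining 3 must have no fixed point: D(3) = 2.
P = 220·2/479001600 = 1/1088640 ≈ 0.000001.

0.000001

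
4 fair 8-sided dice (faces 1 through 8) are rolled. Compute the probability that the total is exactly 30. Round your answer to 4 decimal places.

0.0024

There are 8^4 = 4096 equally likely outcomes.
The number of ordered 4-tuples from {1,…,8} summing to 30 is 10.
P(sum = 30) = 10/4096 = 5/2048 ≈ 0.0024.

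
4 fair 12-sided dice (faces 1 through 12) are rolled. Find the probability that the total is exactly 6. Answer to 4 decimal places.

There are 12^4 = 20736 equally likely outcomes.
The number of ordered 4-tuples from {1,…,12} summing to 6 is 10.
P(sum = 6) = 10/20736 = 5/10368 ≈ 0.0005.

0.0005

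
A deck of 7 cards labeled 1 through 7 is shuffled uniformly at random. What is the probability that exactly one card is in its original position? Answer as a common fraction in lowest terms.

53/144

Choose which one is fixed: C(7,1) = 7 ways.
The remaining 6 must have no fixed point: D(6) = 265.
P = 7·265/5040 = 53/144.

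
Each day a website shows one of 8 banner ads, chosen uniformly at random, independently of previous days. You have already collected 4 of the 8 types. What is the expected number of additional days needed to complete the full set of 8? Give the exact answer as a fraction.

Starting from 4 distinct types, each trial gives a new one with probability (8−i)/8 when i types are held, so the wait for the next new type is 8/(8−i).
E = 8/4 + 8/3 + 8/2 + 8/1 = 50/3.

50/3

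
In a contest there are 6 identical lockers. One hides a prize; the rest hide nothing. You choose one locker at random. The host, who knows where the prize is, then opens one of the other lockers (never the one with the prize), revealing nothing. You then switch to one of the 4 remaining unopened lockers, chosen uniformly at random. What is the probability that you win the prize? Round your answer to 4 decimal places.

0.2083

Your original locker holds the prize with probability 1/6, so the other 5 collectively hold it with probability 5/6.
The host can always find an empty locker to open, so this doesn't change that 5/6; it is now spread over the 4 remaining unopened lockers.
P(win by switching) = (5/6) · (1/4) = 5/24 ≈ 0.2083.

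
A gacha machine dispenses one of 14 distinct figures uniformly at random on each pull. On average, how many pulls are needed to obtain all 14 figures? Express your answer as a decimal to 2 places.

45.52

After i distinct types are collected, each trial gives a new one with probability (14−i)/14, so the expected wait for the next new type is 14/(14−i).
E = 14/14 + 14/13 + 14/12 + 14/11 + 14/10 + 14/9 + 14/8 + 14/7 + 14/6 + 14/5 + 14/4 + 14/3 + 14/2 + 14/1 = 1171733/25740 ≈ 45.52.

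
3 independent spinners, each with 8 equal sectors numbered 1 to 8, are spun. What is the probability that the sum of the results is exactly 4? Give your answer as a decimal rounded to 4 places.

There are 8^3 = 512 equally likely outcomes.
The number of ordered 3-tuples from {1,…,8} summing to 4 is 3.
P(sum = 4) = 3/512 ≈ 0.0059.

0.0059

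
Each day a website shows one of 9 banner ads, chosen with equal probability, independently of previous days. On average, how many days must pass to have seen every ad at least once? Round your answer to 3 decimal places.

After i distinct types are collected, each trial gives a new one with probability (9−i)/9, so the expected wait for the next new type is 9/(9−i).
E = 9/9 + 9/8 + 9/7 + 9/6 + 9/5 + 9/4 + 9/3 + 9/2 + 9/1 = 7129/280 ≈ 25.461.

25.461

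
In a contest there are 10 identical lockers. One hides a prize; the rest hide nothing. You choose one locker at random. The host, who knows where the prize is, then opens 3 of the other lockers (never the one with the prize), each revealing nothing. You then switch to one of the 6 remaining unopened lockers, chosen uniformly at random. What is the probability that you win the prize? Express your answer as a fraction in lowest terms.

Your original locker holds the prize with probability 1/10, so the other 9 collectively hold it with probability 9/10.
The host can always find 3 empty lockers to open, so the reveals don't change that 9/10; it is now spread over the 6 remaining unopened lockers.
P(win by switching) = (9/10) · (1/6) = 3/20.

3/20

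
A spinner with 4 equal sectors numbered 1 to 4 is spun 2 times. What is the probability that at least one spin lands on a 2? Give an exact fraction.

7/16

P(no spin lands on a 2) = (3/4)^2 = 9/16.
P(at least one) = 1 − 9/16 = 7/16.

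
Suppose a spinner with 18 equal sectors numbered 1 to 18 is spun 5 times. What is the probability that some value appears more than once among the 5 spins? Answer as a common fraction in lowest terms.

P(all 5 different) = 18/18 · 17/18 · ··· · 14/18 = 1190/2187.
P(at least two equal) = 1 − 1190/2187 = 997/2187.

997/2187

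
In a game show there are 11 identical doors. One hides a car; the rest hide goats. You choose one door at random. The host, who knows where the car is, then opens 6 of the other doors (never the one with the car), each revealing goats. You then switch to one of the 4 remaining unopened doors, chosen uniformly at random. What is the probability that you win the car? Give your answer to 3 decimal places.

Your original door holds the car with probability 1/11, so the other 10 collectively hold it with probability 10/11.
The host can always find 6 empty doors to open, so the reveals don't change that 10/11; it is now spread over the 4 remaining unopened doors.
P(win by switching) = (10/11) · (1/4) = 5/22 ≈ 0.227.

0.227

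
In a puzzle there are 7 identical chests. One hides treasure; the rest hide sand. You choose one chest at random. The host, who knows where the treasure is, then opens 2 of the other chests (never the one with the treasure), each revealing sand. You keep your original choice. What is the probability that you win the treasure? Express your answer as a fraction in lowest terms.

1/7

The host can always open 2 empty chests regardless of your choice, so the reveals give no information about your original chest.
P(win by staying) = 1/7.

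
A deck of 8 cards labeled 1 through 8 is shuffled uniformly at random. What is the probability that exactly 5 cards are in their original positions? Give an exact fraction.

Choose which 5 of the 8 are fixed: C(8,5) = 56 ways.
The remaining 3 must have no fixed point: D(3) = 2.
P = 56·2/40320 = 1/360.

1/360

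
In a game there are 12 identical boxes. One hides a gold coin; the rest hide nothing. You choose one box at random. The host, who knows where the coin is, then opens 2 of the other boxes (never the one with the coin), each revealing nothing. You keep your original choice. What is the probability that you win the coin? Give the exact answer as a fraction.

1/12

The host can always open 2 empty boxes regardless of your choice, so the reveals give no information about your original box.
P(win by staying) = 1/12.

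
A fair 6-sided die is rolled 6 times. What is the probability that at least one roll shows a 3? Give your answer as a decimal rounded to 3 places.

0.665

P(no roll shows a 3) = (5/6)^6 ≈ 0.335.
P(at least one) = 1 − 0.335 = 0.665.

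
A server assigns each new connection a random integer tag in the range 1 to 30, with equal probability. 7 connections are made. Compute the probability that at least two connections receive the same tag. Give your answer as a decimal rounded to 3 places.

0.531

It's easier to compute the probability that all 7 are distinct.
P(all distinct) = 30/30 · 29/30 · ··· · 24/30 ≈ 0.469.
So the probability of at least one match is 1 − 0.469 = 0.531.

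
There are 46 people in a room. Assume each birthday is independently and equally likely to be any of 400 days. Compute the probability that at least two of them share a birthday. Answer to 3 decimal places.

0.932

It's easier to compute the probability that all 46 are distinct.
P(all distinct) = 400/400 · 399/400 · ··· · 355/400 ≈ 0.068.
So the probability of at least one match is 1 − 0.068 = 0.932.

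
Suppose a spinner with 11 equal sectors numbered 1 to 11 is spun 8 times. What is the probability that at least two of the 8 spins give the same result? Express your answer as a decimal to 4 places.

0.9690

P(all 8 different) = 11/11 · 10/11 · ··· · 4/11 ≈ 0.0310.
P(at least two equal) = 1 − 0.0310 = 0.9690.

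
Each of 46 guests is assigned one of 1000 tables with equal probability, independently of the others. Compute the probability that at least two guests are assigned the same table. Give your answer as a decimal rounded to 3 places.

It's easier to compute the probability that all 46 are distinct.
P(all distinct) = 1000/1000 · 999/1000 · ··· · 955/1000 ≈ 0.350.
So the probability of at least one match is 1 − 0.350 = 0.650.

0.650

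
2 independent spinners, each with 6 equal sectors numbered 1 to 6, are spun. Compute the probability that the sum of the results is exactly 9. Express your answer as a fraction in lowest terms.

1/9

There are 6^2 = 36 equally likely outcomes.
The number of ordered 2-tuples from {1,…,6} summing to 9 is 4.
P(sum = 9) = 4/36 = 1/9.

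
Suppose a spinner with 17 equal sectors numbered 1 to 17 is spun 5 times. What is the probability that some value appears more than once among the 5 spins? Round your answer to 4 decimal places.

0.4770

P(all 5 different) = 17/17 · 16/17 · ··· · 13/17 ≈ 0.5230.
P(at least two equal) = 1 − 0.5230 = 0.4770.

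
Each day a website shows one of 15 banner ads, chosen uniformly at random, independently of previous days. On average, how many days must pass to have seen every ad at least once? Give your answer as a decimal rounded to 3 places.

49.773

After i distinct types are collected, each trial gives a new one with probability (15−i)/15, so the expected wait for the next new type is 15/(15−i).
E = 15/15 + 15/14 + 15/13 + 15/12 + 15/11 + 15/10 + 15/9 + 15/8 + 15/7 + 15/6 + 15/5 + 15/4 + 15/3 + 15/2 + 15/1 = 1195757/24024 ≈ 49.773.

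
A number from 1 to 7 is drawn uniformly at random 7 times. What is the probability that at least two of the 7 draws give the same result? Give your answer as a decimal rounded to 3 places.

P(all 7 different) = 7/7 · 6/7 · ··· · 1/7 ≈ 0.006.
P(at least two equal) = 1 − 0.006 = 0.994.

0.994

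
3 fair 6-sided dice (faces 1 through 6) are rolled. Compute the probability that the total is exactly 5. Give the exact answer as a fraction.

There are 6^3 = 216 equally likely outcomes.
The number of ordered 3-tuples from {1,…,6} summing to 5 is 6.
P(sum = 5) = 6/216 = 1/36.

1/36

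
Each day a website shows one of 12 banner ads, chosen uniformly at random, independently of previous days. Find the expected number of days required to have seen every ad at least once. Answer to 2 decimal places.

After i distinct types are collected, each trial gives a new one with probability (12−i)/12, so the expected wait for the next new type is 12/(12−i).
E = 12/12 + 12/11 + 12/10 + 12/9 + 12/8 + 12/7 + 12/6 + 12/5 + 12/4 + 12/3 + 12/2 + 12/1 = 86021/2310 ≈ 37.24.

37.24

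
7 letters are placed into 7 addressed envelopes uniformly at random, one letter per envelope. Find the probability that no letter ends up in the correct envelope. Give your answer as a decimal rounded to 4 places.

0.3679

This is the derangement probability: permutations of 7 with no fixed point.
D(7) = 7! · (1 − 1/1! + 1/2! − ··· + (−1)^7/7!) = 1854.
P = 1854/5040 = 103/280 ≈ 0.3679.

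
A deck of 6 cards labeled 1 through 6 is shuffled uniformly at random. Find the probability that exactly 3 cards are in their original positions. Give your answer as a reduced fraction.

Choose which 3 of the 6 are fixed: C(6,3) = 20 ways.
The remaining 3 must have no fixed point: D(3) = 2.
P = 20·2/720 = 1/18.

1/18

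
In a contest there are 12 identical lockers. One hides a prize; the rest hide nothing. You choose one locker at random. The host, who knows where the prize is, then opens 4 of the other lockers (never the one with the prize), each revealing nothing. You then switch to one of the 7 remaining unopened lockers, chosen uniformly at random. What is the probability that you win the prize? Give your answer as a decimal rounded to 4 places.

0.1310

Your original locker holds the prize with probability 1/12, so the other 11 collectively hold it with probability 11/12.
The host can always find 4 empty lockers to open, so the reveals don't change that 11/12; it is now spread over the 7 remaining unopened lockers.
P(win by switching) = (11/12) · (1/7) = 11/84 ≈ 0.1310.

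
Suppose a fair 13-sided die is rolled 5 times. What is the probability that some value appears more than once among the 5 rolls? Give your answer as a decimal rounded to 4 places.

0.5840

P(all 5 different) = 13/13 · 12/13 · ··· · 9/13 ≈ 0.4160.
P(at least two equal) = 1 − 0.4160 = 0.5840.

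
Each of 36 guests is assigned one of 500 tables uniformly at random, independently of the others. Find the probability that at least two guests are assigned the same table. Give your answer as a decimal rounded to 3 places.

It's easier to compute the probability that all 36 are distinct.
P(all distinct) = 500/500 · 499/500 · ··· · 465/500 ≈ 0.275.
So the probability of at least one match is 1 − 0.275 = 0.725.

0.725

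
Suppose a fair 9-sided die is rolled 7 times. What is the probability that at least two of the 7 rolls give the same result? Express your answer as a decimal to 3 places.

P(all 7 different) = 9/9 · 8/9 · ··· · 3/9 ≈ 0.038.
P(at least two equal) = 1 − 0.038 = 0.962.

0.962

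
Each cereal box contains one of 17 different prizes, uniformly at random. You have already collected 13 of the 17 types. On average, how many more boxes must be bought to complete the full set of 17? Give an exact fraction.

425/12

Starting from 13 distinct types, each trial gives a new one with probability (17−i)/17 when i types are held, so the wait for the next new type is 17/(17−i).
E = 17/4 + 17/3 + 17/2 + 17/1 = 425/12.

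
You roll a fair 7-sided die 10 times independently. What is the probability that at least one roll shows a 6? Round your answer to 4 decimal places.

0.7859

P(no roll shows a 6) = (6/7)^10 ≈ 0.2141.
P(at least one) = 1 − 0.2141 = 0.7859.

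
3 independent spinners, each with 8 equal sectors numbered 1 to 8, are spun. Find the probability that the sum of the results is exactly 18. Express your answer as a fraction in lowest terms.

7/128

There are 8^3 = 512 equally likely outcomes.
The number of ordered 3-tuples from {1,…,8} summing to 18 is 28.
P(sum = 18) = 28/512 = 7/128.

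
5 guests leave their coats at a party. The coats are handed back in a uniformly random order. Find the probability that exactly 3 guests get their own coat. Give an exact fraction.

Choose which 3 of the 5 are fixed: C(5,3) = 10 ways.
The remaining 2 must have no fixed point: D(2) = 1.
P = 10·1/120 = 1/12.

1/12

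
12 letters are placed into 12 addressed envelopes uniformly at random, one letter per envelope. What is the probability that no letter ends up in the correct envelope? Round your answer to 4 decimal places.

0.3679

This is the derangement probability: permutations of 12 with no fixed point.
D(12) = 12! · (1 − 1/1! + 1/2! − ··· + (−1)^12/12!) = 176214841.
P = 176214841/479001600 = 16019531/43545600 ≈ 0.3679.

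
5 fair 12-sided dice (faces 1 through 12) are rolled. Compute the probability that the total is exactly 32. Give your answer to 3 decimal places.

There are 12^5 = 248832 equally likely outcomes.
The number of ordered 5-tuples from {1,…,12} summing to 32 is 12435.
P(sum = 32) = 12435/248832 = 4145/82944 ≈ 0.050.

0.050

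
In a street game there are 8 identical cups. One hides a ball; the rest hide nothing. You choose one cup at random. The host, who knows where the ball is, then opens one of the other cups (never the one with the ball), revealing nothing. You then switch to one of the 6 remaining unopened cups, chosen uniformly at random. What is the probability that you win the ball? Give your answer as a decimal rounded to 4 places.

0.1458

Your original cup holds the ball with probability 1/8, so the other 7 collectively hold it with probability 7/8.
The host can always find an empty cup to open, so this doesn't change that 7/8; it is now spread over the 6 remaining unopened cups.
P(win by switching) = (7/8) · (1/6) = 7/48 ≈ 0.1458.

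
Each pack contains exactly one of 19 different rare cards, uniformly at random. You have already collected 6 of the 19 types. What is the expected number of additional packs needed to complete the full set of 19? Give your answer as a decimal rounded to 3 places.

60.423

Starting from 6 distinct types, each trial gives a new one with probability (19−i)/19 when i types are held, so the wait for the next new type is 19/(19−i).
E = 19/13 + 19/12 + 19/11 + 19/10 + 19/9 + 19/8 + 19/7 + 19/6 + 19/5 + 19/4 + 19/3 + 19/2 + 19/1 = 21773867/360360 ≈ 60.423.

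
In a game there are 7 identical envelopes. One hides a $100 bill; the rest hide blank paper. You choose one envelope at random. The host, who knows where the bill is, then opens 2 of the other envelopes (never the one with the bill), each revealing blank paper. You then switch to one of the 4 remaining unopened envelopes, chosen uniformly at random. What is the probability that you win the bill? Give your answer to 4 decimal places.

0.2143

Your original envelope holds the bill with probability 1/7, so the other 6 collectively hold it with probability 6/7.
The host can always find 2 empty envelopes to open, so the reveals don't change that 6/7; it is now spread over the 4 remaining unopened envelopes.
P(win by switching) = (6/7) · (1/4) = 3/14 ≈ 0.2143.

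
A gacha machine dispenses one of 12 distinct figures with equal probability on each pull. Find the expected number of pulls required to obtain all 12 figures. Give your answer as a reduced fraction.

After i distinct types are collected, each trial gives a new one with probability (12−i)/12, so the expected wait for the next new type is 12/(12−i).
E = 12/12 + 12/11 + 12/10 + 12/9 + 12/8 + 12/7 + 12/6 + 12/5 + 12/4 + 12/3 + 12/2 + 12/1 = 86021/2310.

86021/2310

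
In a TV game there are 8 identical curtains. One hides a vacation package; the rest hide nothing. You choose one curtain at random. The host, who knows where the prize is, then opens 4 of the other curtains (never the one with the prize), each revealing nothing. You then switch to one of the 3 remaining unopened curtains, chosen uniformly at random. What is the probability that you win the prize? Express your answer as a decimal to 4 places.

0.2917

Your original curtain holds the prize with probability 1/8, so the other 7 collectively hold it with probability 7/8.
The host can always find 4 empty curtains to open, so the reveals don't change that 7/8; it is now spread over the 3 remaining unopened curtains.
P(win by switching) = (7/8) · (1/3) = 7/24 ≈ 0.2917.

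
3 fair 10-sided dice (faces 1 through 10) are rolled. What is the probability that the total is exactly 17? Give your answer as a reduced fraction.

3/40

There are 10^3 = 1000 equally likely outcomes.
The number of ordered 3-tuples from {1,…,10} summing to 17 is 75.
P(sum = 17) = 75/1000 = 3/40.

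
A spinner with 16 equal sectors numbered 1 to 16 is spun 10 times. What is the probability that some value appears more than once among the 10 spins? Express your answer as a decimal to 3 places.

P(all 10 different) = 16/16 · 15/16 · ··· · 7/16 ≈ 0.026.
P(at least two equal) = 1 − 0.026 = 0.974.

0.974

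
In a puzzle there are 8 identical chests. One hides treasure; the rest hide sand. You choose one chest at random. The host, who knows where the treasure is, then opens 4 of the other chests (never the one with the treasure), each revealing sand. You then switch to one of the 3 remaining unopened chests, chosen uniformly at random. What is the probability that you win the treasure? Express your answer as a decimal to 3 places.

Your original chest holds the treasure with probability 1/8, so the other 7 collectively hold it with probability 7/8.
The host can always find 4 empty chests to open, so the reveals don't change that 7/8; it is now spread over the 3 remaining unopened chests.
P(win by switching) = (7/8) · (1/3) = 7/24 ≈ 0.292.

0.292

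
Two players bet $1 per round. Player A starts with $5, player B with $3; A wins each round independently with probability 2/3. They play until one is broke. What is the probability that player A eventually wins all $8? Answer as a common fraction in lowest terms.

248/255

Let r = q/p = (1/3)/(2/3) = 1/2. The recurrence P(i) = p·P(i+1) + q·P(i−1) with P(0)=0, P(8)=1 gives P(i) = (1 − r^i)/(1 − r^8).
P(5) = (1 − (1/2)^5) / (1 − (1/2)^8) = 248/255.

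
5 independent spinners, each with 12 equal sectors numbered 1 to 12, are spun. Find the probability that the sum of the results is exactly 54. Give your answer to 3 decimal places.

There are 12^5 = 248832 equally likely outcomes.
The number of ordered 5-tuples from {1,…,12} summing to 54 is 210.
P(sum = 54) = 210/248832 = 35/41472 ≈ 0.001.

0.001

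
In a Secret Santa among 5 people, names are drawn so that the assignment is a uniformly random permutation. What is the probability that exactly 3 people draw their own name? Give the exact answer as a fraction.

Choose which 3 of the 5 are fixed: C(5,3) = 10 ways.
The remaining 2 must have no fixed point: D(2) = 1.
P = 10·1/120 = 1/12.

1/12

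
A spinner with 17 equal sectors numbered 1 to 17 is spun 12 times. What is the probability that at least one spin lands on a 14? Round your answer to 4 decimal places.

0.5169

P(no spin lands on a 14) = (16/17)^12 ≈ 0.4831.
P(at least one) = 1 − 0.4831 = 0.5169.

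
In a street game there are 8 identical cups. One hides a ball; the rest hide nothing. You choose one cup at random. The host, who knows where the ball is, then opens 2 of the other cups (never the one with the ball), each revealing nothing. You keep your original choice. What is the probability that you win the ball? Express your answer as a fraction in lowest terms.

1/8

The host can always open 2 empty cups regardless of your choice, so the reveals give no information about your original cup.
P(win by staying) = 1/8.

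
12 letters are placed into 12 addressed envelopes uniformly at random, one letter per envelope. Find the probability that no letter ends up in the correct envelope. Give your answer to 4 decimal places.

This is the derangement probability: permutations of 12 with no fixed point.
D(12) = 12! · (1 − 1/1! + 1/2! − ··· + (−1)^12/12!) = 176214841.
P = 176214841/479001600 = 16019531/43545600 ≈ 0.3679.

0.3679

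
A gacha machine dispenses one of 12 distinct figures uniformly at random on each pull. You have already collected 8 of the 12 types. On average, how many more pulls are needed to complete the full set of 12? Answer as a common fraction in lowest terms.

Starting from 8 distinct types, each trial gives a new one with probability (12−i)/12 when i types are held, so the wait for the next new type is 12/(12−i).
E = 12/4 + 12/3 + 12/2 + 12/1 = 25.

25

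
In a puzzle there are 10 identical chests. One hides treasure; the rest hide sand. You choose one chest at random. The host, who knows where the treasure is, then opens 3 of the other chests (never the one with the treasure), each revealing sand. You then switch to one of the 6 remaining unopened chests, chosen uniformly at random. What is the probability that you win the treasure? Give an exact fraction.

Your original chest holds the treasure with probability 1/10, so the other 9 collectively hold it with probability 9/10.
The host can always find 3 empty chests to open, so the reveals don't change that 9/10; it is now spread over the 6 remaining unopened chests.
P(win by switching) = (9/10) · (1/6) = 3/20.

3/20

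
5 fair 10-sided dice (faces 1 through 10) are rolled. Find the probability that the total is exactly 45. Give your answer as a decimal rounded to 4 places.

0.0013

There are 10^5 = 100000 equally likely outcomes.
The number of ordered 5-tuples from {1,…,10} summing to 45 is 126.
P(sum = 45) = 126/100000 = 63/50000 ≈ 0.0013.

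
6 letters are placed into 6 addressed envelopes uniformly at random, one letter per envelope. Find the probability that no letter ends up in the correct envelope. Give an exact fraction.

This is the derangement probability: permutations of 6 with no fixed point.
D(6) = 6! · (1 − 1/1! + 1/2! − ··· + (−1)^6/6!) = 265.
P = 265/720 = 53/144.

53/144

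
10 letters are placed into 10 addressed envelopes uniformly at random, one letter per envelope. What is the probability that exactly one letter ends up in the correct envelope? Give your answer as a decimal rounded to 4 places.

0.3679

Choose which one is fixed: C(10,1) = 10 ways.
The remaining 9 must have no fixed point: D(9) = 133496.
P = 10·133496/3628800 = 16687/45360 ≈ 0.3679.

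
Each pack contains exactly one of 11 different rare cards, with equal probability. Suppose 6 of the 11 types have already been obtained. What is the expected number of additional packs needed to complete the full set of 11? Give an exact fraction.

1507/60

Starting from 6 distinct types, each trial gives a new one with probability (11−i)/11 when i types are held, so the wait for the next new type is 11/(11−i).
E = 11/5 + 11/4 + 11/3 + 11/2 + 11/1 = 1507/60.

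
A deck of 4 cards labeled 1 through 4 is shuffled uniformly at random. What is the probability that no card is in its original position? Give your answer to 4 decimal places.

This is the derangement probability: permutations of 4 with no fixed point.
D(4) = 4! · (1 − 1/1! + 1/2! − ··· + (−1)^4/4!) = 9.
P = 9/24 = 3/8 ≈ 0.3750.

0.3750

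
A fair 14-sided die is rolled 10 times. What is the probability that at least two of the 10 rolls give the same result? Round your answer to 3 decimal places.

0.987

P(all 10 different) = 14/14 · 13/14 · ··· · 5/14 ≈ 0.013.
P(at least two equal) = 1 − 0.013 = 0.987.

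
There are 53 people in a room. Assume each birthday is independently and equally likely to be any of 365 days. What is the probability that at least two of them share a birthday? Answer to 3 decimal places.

It's easier to compute the probability that all 53 are distinct.
P(all distinct) = 365/365 · 364/365 · ··· · 313/365 ≈ 0.019.
So the probability of at least one match is 1 − 0.019 = 0.981.

0.981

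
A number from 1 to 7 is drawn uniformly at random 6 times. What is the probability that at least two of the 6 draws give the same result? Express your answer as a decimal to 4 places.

0.9572

P(all 6 different) = 7/7 · 6/7 · ··· · 2/7 ≈ 0.0428.
P(at least two equal) = 1 − 0.0428 = 0.9572.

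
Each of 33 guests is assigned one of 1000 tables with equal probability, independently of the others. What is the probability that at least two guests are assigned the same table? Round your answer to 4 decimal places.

0.4136

It's easier to compute the probability that all 33 are distinct.
P(all distinct) = 1000/1000 · 999/1000 · ··· · 968/1000 ≈ 0.5864.
So the probability of at least one match is 1 − 0.5864 = 0.4136.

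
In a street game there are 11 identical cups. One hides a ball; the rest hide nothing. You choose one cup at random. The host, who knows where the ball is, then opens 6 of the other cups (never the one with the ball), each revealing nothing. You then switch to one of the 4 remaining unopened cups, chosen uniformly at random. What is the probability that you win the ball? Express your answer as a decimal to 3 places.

Your original cup holds the ball with probability 1/11, so the other 10 collectively hold it with probability 10/11.
The host can always find 6 empty cups to open, so the reveals don't change that 10/11; it is now spread over the 4 remaining unopened cups.
P(win by switching) = (10/11) · (1/4) = 5/22 ≈ 0.227.

0.227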